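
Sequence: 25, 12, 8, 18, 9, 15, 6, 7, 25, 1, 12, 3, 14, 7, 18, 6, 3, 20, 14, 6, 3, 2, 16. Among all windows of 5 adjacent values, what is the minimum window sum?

25 12 8 18 9 → sum 72
12 8 18 9 15 → sum 62
8 18 9 15 6 → sum 56
18 9 15 6 7 → sum 55
9 15 6 7 25 → sum 62
15 6 7 25 1 → sum 54
6 7 25 1 12 → sum 51
7 25 1 12 3 → sum 48
25 1 12 3 14 → sum 55
1 12 3 14 7 → sum 37
12 3 14 7 18 → sum 54
3 14 7 18 6 → sum 48
14 7 18 6 3 → sum 48
7 18 6 3 20 → sum 54
18 6 3 20 14 → sum 61
6 3 20 14 6 → sum 49
3 20 14 6 3 → sum 46
20 14 6 3 2 → sum 45
14 6 3 2 16 → sum 41
Minimum of these is 37.

37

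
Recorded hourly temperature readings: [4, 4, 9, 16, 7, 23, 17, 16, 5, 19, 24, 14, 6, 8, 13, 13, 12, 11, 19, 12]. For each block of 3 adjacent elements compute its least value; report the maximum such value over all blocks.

16

(4, 4, 9) → min 4
(4, 9, 16) → min 4
(9, 16, 7) → min 7
(16, 7, 23) → min 7
(7, 23, 17) → min 7
(23, 17, 16) → min 16
(17, 16, 5) → min 5
(16, 5, 19) → min 5
(5, 19, 24) → min 5
(19, 24, 14) → min 14
(24, 14, 6) → min 6
(14, 6, 8) → min 6
(6, 8, 13) → min 6
(8, 13, 13) → min 8
(13, 13, 12) → min 12
(13, 12, 11) → min 11
(12, 11, 19) → min 11
(11, 19, 12) → min 11
Maximum of these is 16.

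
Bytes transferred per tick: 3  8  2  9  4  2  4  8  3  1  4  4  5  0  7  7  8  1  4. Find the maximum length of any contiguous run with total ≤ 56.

Extend to the right; shrink from the left whenever the sum exceeds 56:
→ 3: sum 3, len 1
→ 8: sum 11, len 2
→ 2: sum 13, len 3
→ 9: sum 22, len 4
→ 4: sum 26, len 5
→ 2: sum 28, len 6
→ 4: sum 32, len 7
→ 8: sum 40, len 8
→ 3: sum 43, len 9
→ 1: sum 44, len 10
→ 4: sum 48, len 11
→ 4: sum 52, len 12
→ 5 (dropped 3): sum 54, len 12
→ 0: sum 54, len 13
→ 7 (dropped 8): sum 53, len 13
→ 7 (dropped 2, 9): sum 49, len 12
→ 8 (dropped 4): sum 53, len 12
→ 1: sum 54, len 13
→ 4 (dropped 2): sum 56, len 13
Longest length seen: 13.

13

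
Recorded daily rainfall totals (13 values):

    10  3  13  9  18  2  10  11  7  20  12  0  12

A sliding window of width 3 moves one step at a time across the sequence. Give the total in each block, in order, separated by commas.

(10, 3, 13) → sum 26
(3, 13, 9) → sum 25
(13, 9, 18) → sum 40
(9, 18, 2) → sum 29
(18, 2, 10) → sum 30
(2, 10, 11) → sum 23
(10, 11, 7) → sum 28
(11, 7, 20) → sum 38
(7, 20, 12) → sum 39
(20, 12, 0) → sum 32
(12, 0, 12) → sum 24

26, 25, 40, 29, 30, 23, 28, 38, 39, 32, 24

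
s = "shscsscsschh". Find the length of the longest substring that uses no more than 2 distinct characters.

8

add s: window [s] (1 distinct), len 1
add h: window [s, h] (2 distinct), len 2
add s: window [s, h, s] (2 distinct), len 3
add c: window [s, c] (2 distinct), len 2
add s: window [s, c, s] (2 distinct), len 3
add s: window [s, c, s, s] (2 distinct), len 4
add c: window [s, c, s, s, c] (2 distinct), len 5
add s: window [s, c, s, s, c, s] (2 distinct), len 6
add s: window [s, c, s, s, c, s, s] (2 distinct), len 7
add c: window [s, c, s, s, c, s, s, c] (2 distinct), len 8
add h: window [c, h] (2 distinct), len 2
add h: window [c, h, h] (2 distinct), len 3
Longest length with ≤2 distinct: 8.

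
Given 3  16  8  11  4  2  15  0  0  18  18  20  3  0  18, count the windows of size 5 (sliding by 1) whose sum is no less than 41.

7

(3, 16, 8, 11, 4) → sum 42  ≥ 41 ✓
(16, 8, 11, 4, 2) → sum 41  ≥ 41 ✓
(8, 11, 4, 2, 15) → sum 40
(11, 4, 2, 15, 0) → sum 32
(4, 2, 15, 0, 0) → sum 21
(2, 15, 0, 0, 18) → sum 35
(15, 0, 0, 18, 18) → sum 51  ≥ 41 ✓
(0, 0, 18, 18, 20) → sum 56  ≥ 41 ✓
(0, 18, 18, 20, 3) → sum 59  ≥ 41 ✓
(18, 18, 20, 3, 0) → sum 59  ≥ 41 ✓
(18, 20, 3, 0, 18) → sum 59  ≥ 41 ✓
7 windows satisfy the condition.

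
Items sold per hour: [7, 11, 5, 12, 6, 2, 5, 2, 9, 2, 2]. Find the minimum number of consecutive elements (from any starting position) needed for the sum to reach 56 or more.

9

add 7: running sum 7 < 56
add 11: running sum 18 < 56
add 5: running sum 23 < 56
add 12: running sum 35 < 56
add 6: running sum 41 < 56
add 2: running sum 43 < 56
add 5: running sum 48 < 56
add 2: running sum 50 < 56
add 9: shortest ending here [7, 11, 5, 12, 6, 2, 5, 2, 9] sum 59, len 9
add 2: shortest ending here [7, 11, 5, 12, 6, 2, 5, 2, 9, 2] sum 61, len 10
add 2: shortest ending here [11, 5, 12, 6, 2, 5, 2, 9, 2, 2] sum 56, len 10
Shortest qualifying length: 9.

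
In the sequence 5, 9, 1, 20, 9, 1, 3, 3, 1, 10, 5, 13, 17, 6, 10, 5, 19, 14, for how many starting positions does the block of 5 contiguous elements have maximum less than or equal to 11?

5 9 1 20 9 → max 20
9 1 20 9 1 → max 20
1 20 9 1 3 → max 20
20 9 1 3 3 → max 20
9 1 3 3 1 → max 9  ≤ 11 ✓
1 3 3 1 10 → max 10  ≤ 11 ✓
3 3 1 10 5 → max 10  ≤ 11 ✓
3 1 10 5 13 → max 13
1 10 5 13 17 → max 17
10 5 13 17 6 → max 17
5 13 17 6 10 → max 17
13 17 6 10 5 → max 17
17 6 10 5 19 → max 19
6 10 5 19 14 → max 19
3 windows satisfy the condition.

3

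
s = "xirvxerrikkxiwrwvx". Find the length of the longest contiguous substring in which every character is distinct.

5

add x: [x] len 1
add i: [x, i] len 2
add r: [x, i, r] len 3
add v: [x, i, r, v] len 4
add x (repeat x, move left end past it): [i, r, v, x] len 4
add e: [i, r, v, x, e] len 5
add r (repeat r, move left end past it): [v, x, e, r] len 4
add r (repeat r, move left end past it): [r] len 1
add i: [r, i] len 2
add k: [r, i, k] len 3
add k (repeat k, move left end past it): [k] len 1
add x: [k, x] len 2
add i: [k, x, i] len 3
add w: [k, x, i, w] len 4
add r: [k, x, i, w, r] len 5
add w (repeat w, move left end past it): [r, w] len 2
add v: [r, w, v] len 3
add x: [r, w, v, x] len 4
Longest all-distinct length: 5.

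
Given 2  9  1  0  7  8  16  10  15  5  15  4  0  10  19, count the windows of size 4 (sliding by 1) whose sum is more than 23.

(2, 9, 1, 0) → sum 12
(9, 1, 0, 7) → sum 17
(1, 0, 7, 8) → sum 16
(0, 7, 8, 16) → sum 31  > 23 ✓
(7, 8, 16, 10) → sum 41  > 23 ✓
(8, 16, 10, 15) → sum 49  > 23 ✓
(16, 10, 15, 5) → sum 46  > 23 ✓
(10, 15, 5, 15) → sum 45  > 23 ✓
(15, 5, 15, 4) → sum 39  > 23 ✓
(5, 15, 4, 0) → sum 24  > 23 ✓
(15, 4, 0, 10) → sum 29  > 23 ✓
(4, 0, 10, 19) → sum 33  > 23 ✓
9 windows satisfy the condition.

9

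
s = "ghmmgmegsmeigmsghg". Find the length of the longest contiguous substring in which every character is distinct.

[g] len 1
[g, h] len 2
[g, h, m] len 3
[m] len 1
[m, g] len 2
[g, m] len 2
[g, m, e] len 3
[m, e, g] len 3
[m, e, g, s] len 4
[e, g, s, m] len 4
[g, s, m, e] len 4
[g, s, m, e, i] len 5
[s, m, e, i, g] len 5
[e, i, g, m] len 4
[e, i, g, m, s] len 5
[m, s, g] len 3
[m, s, g, h] len 4
[h, g] len 2
Longest all-distinct length: 5.

5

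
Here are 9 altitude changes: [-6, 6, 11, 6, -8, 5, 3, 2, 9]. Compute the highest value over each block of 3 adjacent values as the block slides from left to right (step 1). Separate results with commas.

-6 6 11 → max 11
6 11 6 → max 11
11 6 -8 → max 11
6 -8 5 → max 6
-8 5 3 → max 5
5 3 2 → max 5
3 2 9 → max 9

11, 11, 11, 6, 5, 5, 9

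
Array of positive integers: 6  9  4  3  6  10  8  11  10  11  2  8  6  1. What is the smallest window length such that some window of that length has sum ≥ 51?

6

add 6: running sum 6 < 51
add 9: running sum 15 < 51
add 4: running sum 19 < 51
add 3: running sum 22 < 51
add 6: running sum 28 < 51
add 10: running sum 38 < 51
add 8: running sum 46 < 51
end 7: [9, 4, 3, 6, 10, 8, 11] sum 51, len 7
end 8: [4, 3, 6, 10, 8, 11, 10] sum 52, len 7
end 9: [6, 10, 8, 11, 10, 11] sum 56, len 6
end 10: [10, 8, 11, 10, 11, 2] sum 52, len 6
end 11: [10, 8, 11, 10, 11, 2, 8] sum 60, len 7
end 12: [8, 11, 10, 11, 2, 8, 6] sum 56, len 7
end 13: [8, 11, 10, 11, 2, 8, 6, 1] sum 57, len 8
Shortest qualifying length: 6.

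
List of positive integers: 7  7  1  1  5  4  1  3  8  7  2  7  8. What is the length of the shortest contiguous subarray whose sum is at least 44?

add 7: running sum 7 < 44
add 7: running sum 14 < 44
add 1: running sum 15 < 44
add 1: running sum 16 < 44
add 5: running sum 21 < 44
add 4: running sum 25 < 44
add 1: running sum 26 < 44
add 3: running sum 29 < 44
add 8: running sum 37 < 44
add 7: shortest ending here [7, 7, 1, 1, 5, 4, 1, 3, 8, 7] sum 44, len 10
add 2: shortest ending here [7, 7, 1, 1, 5, 4, 1, 3, 8, 7, 2] sum 46, len 11
add 7: shortest ending here [7, 1, 1, 5, 4, 1, 3, 8, 7, 2, 7] sum 46, len 11
add 8: shortest ending here [5, 4, 1, 3, 8, 7, 2, 7, 8] sum 45, len 9
Shortest qualifying length: 9.

9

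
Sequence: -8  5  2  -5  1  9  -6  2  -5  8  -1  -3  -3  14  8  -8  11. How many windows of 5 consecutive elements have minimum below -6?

-8 5 2 -5 1 → min -8  < -6 ✓
5 2 -5 1 9 → min -5
2 -5 1 9 -6 → min -6
-5 1 9 -6 2 → min -6
1 9 -6 2 -5 → min -6
9 -6 2 -5 8 → min -6
-6 2 -5 8 -1 → min -6
2 -5 8 -1 -3 → min -5
-5 8 -1 -3 -3 → min -5
8 -1 -3 -3 14 → min -3
-1 -3 -3 14 8 → min -3
-3 -3 14 8 -8 → min -8  < -6 ✓
-3 14 8 -8 11 → min -8  < -6 ✓
3 windows satisfy the condition.

3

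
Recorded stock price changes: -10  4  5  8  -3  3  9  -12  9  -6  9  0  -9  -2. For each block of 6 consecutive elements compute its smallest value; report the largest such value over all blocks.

Window mins for each of the 9 positions:
[-10, 4, 5, 8, -3, 3] → min -10
[4, 5, 8, -3, 3, 9] → min -3
[5, 8, -3, 3, 9, -12] → min -12
[8, -3, 3, 9, -12, 9] → min -12
[-3, 3, 9, -12, 9, -6] → min -12
[3, 9, -12, 9, -6, 9] → min -12
[9, -12, 9, -6, 9, 0] → min -12
[-12, 9, -6, 9, 0, -9] → min -12
[9, -6, 9, 0, -9, -2] → min -9
Largest of these is -3.

-3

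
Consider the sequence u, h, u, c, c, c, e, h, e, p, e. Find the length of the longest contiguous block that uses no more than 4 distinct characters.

9

Extend right; when distinct count exceeds 4, shrink from the left:
add u: window [u] (1 distinct), len 1
add h: window [u, h] (2 distinct), len 2
add u: window [u, h, u] (2 distinct), len 3
add c: window [u, h, u, c] (3 distinct), len 4
add c: window [u, h, u, c, c] (3 distinct), len 5
add c: window [u, h, u, c, c, c] (3 distinct), len 6
add e: window [u, h, u, c, c, c, e] (4 distinct), len 7
add h: window [u, h, u, c, c, c, e, h] (4 distinct), len 8
add e: window [u, h, u, c, c, c, e, h, e] (4 distinct), len 9
add p: window [c, c, c, e, h, e, p] (4 distinct), len 7
add e: window [c, c, c, e, h, e, p, e] (4 distinct), len 8
Longest length with ≤4 distinct: 9.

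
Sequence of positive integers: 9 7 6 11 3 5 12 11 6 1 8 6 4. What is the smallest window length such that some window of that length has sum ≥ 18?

2

add 9: running sum 9 < 18
add 7: running sum 16 < 18
add 6: shortest ending here [9, 7, 6] sum 22, len 3
add 11: shortest ending here [7, 6, 11] sum 24, len 3
add 3: shortest ending here [6, 11, 3] sum 20, len 3
add 5: shortest ending here [11, 3, 5] sum 19, len 3
add 12: shortest ending here [3, 5, 12] sum 20, len 3
add 11: shortest ending here [12, 11] sum 23, len 2
add 6: shortest ending here [12, 11, 6] sum 29, len 3
add 1: shortest ending here [11, 6, 1] sum 18, len 3
add 8: shortest ending here [11, 6, 1, 8] sum 26, len 4
add 6: shortest ending here [6, 1, 8, 6] sum 21, len 4
add 4: shortest ending here [8, 6, 4] sum 18, len 3
Shortest qualifying length: 2.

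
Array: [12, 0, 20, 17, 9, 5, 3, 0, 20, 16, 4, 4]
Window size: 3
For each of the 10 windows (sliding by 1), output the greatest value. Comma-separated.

(12, 0, 20) → max 20
(0, 20, 17) → max 20
(20, 17, 9) → max 20
(17, 9, 5) → max 17
(9, 5, 3) → max 9
(5, 3, 0) → max 5
(3, 0, 20) → max 20
(0, 20, 16) → max 20
(20, 16, 4) → max 20
(16, 4, 4) → max 16

20, 20, 20, 17, 9, 5, 20, 20, 20, 16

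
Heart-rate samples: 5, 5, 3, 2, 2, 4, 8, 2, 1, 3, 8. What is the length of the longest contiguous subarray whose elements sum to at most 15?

4

Extend to the right; shrink from the left whenever the sum exceeds 15:
[5] sum 5 len 1
[5, 5] sum 10 len 2
[5, 5, 3] sum 13 len 3
[5, 5, 3, 2] sum 15 len 4
[5, 3, 2, 2] sum 12 len 4
[3, 2, 2, 4] sum 11 len 4
[2, 4, 8] sum 14 len 3
[4, 8, 2] sum 14 len 3
[4, 8, 2, 1] sum 15 len 4
[8, 2, 1, 3] sum 14 len 4
[2, 1, 3, 8] sum 14 len 4
Longest length seen: 4.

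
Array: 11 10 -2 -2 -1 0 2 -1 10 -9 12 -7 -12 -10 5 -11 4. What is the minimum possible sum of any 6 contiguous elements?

[11, 10, -2, -2, -1, 0] → sum 16
[10, -2, -2, -1, 0, 2] → sum 7
[-2, -2, -1, 0, 2, -1] → sum -4
[-2, -1, 0, 2, -1, 10] → sum 8
[-1, 0, 2, -1, 10, -9] → sum 1
[0, 2, -1, 10, -9, 12] → sum 14
[2, -1, 10, -9, 12, -7] → sum 7
[-1, 10, -9, 12, -7, -12] → sum -7
[10, -9, 12, -7, -12, -10] → sum -16
[-9, 12, -7, -12, -10, 5] → sum -21
[12, -7, -12, -10, 5, -11] → sum -23
[-7, -12, -10, 5, -11, 4] → sum -31
Minimum of these is -31.

-31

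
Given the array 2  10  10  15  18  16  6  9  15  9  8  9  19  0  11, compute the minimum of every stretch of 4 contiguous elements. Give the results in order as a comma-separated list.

2, 10, 10, 6, 6, 6, 6, 8, 8, 8, 0, 0

(2, 10, 10, 15) → min 2
(10, 10, 15, 18) → min 10
(10, 15, 18, 16) → min 10
(15, 18, 16, 6) → min 6
(18, 16, 6, 9) → min 6
(16, 6, 9, 15) → min 6
(6, 9, 15, 9) → min 6
(9, 15, 9, 8) → min 8
(15, 9, 8, 9) → min 8
(9, 8, 9, 19) → min 8
(8, 9, 19, 0) → min 0
(9, 19, 0, 11) → min 0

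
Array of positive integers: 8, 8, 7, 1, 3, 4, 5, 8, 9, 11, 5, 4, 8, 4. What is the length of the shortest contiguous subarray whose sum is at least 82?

Extend right; whenever the sum reaches 82, record the length and shrink from the left:
add 8: running sum 8 < 82
add 8: running sum 16 < 82
add 7: running sum 23 < 82
add 1: running sum 24 < 82
add 3: running sum 27 < 82
add 4: running sum 31 < 82
add 5: running sum 36 < 82
add 8: running sum 44 < 82
add 9: running sum 53 < 82
add 11: running sum 64 < 82
add 5: running sum 69 < 82
add 4: running sum 73 < 82
add 8: running sum 81 < 82
end 13: [8, 8, 7, 1, 3, 4, 5, 8, 9, 11, 5, 4, 8, 4] sum 85, len 14
Shortest qualifying length: 14.

14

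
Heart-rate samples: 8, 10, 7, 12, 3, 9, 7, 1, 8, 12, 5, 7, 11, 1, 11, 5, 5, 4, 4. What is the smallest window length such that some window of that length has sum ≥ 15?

add 8: running sum 8 < 15
end 1: [8, 10] sum 18, len 2
end 2: [10, 7] sum 17, len 2
end 3: [7, 12] sum 19, len 2
end 4: [12, 3] sum 15, len 2
end 5: [12, 3, 9] sum 24, len 3
end 6: [9, 7] sum 16, len 2
end 7: [9, 7, 1] sum 17, len 3
end 8: [7, 1, 8] sum 16, len 3
end 9: [8, 12] sum 20, len 2
end 10: [12, 5] sum 17, len 2
end 11: [12, 5, 7] sum 24, len 3
end 12: [7, 11] sum 18, len 2
end 13: [7, 11, 1] sum 19, len 3
end 14: [11, 1, 11] sum 23, len 3
end 15: [11, 5] sum 16, len 2
end 16: [11, 5, 5] sum 21, len 3
end 17: [11, 5, 5, 4] sum 25, len 4
end 18: [5, 5, 4, 4] sum 18, len 4
Shortest qualifying length: 2.

2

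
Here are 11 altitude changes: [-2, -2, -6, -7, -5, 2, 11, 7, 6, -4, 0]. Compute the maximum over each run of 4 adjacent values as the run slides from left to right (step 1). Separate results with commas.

-2, -2, 2, 11, 11, 11, 11, 7

(-2, -2, -6, -7) → max -2
(-2, -6, -7, -5) → max -2
(-6, -7, -5, 2) → max 2
(-7, -5, 2, 11) → max 11
(-5, 2, 11, 7) → max 11
(2, 11, 7, 6) → max 11
(11, 7, 6, -4) → max 11
(7, 6, -4, 0) → max 7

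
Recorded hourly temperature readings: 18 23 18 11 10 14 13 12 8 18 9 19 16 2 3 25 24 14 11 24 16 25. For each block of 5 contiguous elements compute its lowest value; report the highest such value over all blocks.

18 23 18 11 10 → min 10
23 18 11 10 14 → min 10
18 11 10 14 13 → min 10
11 10 14 13 12 → min 10
10 14 13 12 8 → min 8
14 13 12 8 18 → min 8
13 12 8 18 9 → min 8
12 8 18 9 19 → min 8
8 18 9 19 16 → min 8
18 9 19 16 2 → min 2
9 19 16 2 3 → min 2
19 16 2 3 25 → min 2
16 2 3 25 24 → min 2
2 3 25 24 14 → min 2
3 25 24 14 11 → min 3
25 24 14 11 24 → min 11
24 14 11 24 16 → min 11
14 11 24 16 25 → min 11
Highest of these is 11.

11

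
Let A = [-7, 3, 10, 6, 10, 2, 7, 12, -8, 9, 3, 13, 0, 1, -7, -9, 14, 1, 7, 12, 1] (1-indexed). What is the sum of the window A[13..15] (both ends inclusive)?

-6

Elements at indices 13..15: 0, 1, -7
sum(0, 1, -7) = -6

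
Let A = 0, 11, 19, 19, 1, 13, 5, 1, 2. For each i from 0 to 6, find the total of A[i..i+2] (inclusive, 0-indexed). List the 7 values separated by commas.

Sliding a size-3 window across the 9 values:
[0, 11, 19] → sum 30
[11, 19, 19] → sum 49
[19, 19, 1] → sum 39
[19, 1, 13] → sum 33
[1, 13, 5] → sum 19
[13, 5, 1] → sum 19
[5, 1, 2] → sum 8

30, 49, 39, 33, 19, 19, 8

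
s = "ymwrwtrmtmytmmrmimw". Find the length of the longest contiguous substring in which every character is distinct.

add y: [y] len 1
add m: [y, m] len 2
add w: [y, m, w] len 3
add r: [y, m, w, r] len 4
add w (repeat w, move left end past it): [r, w] len 2
add t: [r, w, t] len 3
add r (repeat r, move left end past it): [w, t, r] len 3
add m: [w, t, r, m] len 4
add t (repeat t, move left end past it): [r, m, t] len 3
add m (repeat m, move left end past it): [t, m] len 2
add y: [t, m, y] len 3
add t (repeat t, move left end past it): [m, y, t] len 3
add m (repeat m, move left end past it): [y, t, m] len 3
add m (repeat m, move left end past it): [m] len 1
add r: [m, r] len 2
add m (repeat m, move left end past it): [r, m] len 2
add i: [r, m, i] len 3
add m (repeat m, move left end past it): [i, m] len 2
add w: [i, m, w] len 3
Longest all-distinct length: 4.

4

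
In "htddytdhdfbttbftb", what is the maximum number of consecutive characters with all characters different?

add h: [h] len 1
add t: [h, t] len 2
add d: [h, t, d] len 3
add d (repeat d, move left end past it): [d] len 1
add y: [d, y] len 2
add t: [d, y, t] len 3
add d (repeat d, move left end past it): [y, t, d] len 3
add h: [y, t, d, h] len 4
add d (repeat d, move left end past it): [h, d] len 2
add f: [h, d, f] len 3
add b: [h, d, f, b] len 4
add t: [h, d, f, b, t] len 5
add t (repeat t, move left end past it): [t] len 1
add b: [t, b] len 2
add f: [t, b, f] len 3
add t (repeat t, move left end past it): [b, f, t] len 3
add b (repeat b, move left end past it): [f, t, b] len 3
Longest all-distinct length: 5.

5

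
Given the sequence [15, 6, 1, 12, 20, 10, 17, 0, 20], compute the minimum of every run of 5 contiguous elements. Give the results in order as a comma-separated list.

1, 1, 1, 0, 0

(15, 6, 1, 12, 20) → min 1
(6, 1, 12, 20, 10) → min 1
(1, 12, 20, 10, 17) → min 1
(12, 20, 10, 17, 0) → min 0
(20, 10, 17, 0, 20) → min 0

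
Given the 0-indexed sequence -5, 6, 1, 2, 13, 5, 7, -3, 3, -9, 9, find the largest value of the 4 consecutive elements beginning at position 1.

Elements at indices 1..4: 6, 1, 2, 13
max(6, 1, 2, 13) = 13

13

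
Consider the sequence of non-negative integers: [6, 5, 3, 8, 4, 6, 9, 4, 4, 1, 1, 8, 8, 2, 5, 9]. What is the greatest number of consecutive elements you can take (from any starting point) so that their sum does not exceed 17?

4

add 6: [6] sum 6, len 1
add 5: [6, 5] sum 11, len 2
add 3: [6, 5, 3] sum 14, len 3
add 8: [5, 3, 8] sum 16, len 3
add 4: [3, 8, 4] sum 15, len 3
add 6: [4, 6] sum 10, len 2
add 9: [6, 9] sum 15, len 2
add 4: [9, 4] sum 13, len 2
add 4: [9, 4, 4] sum 17, len 3
add 1: [4, 4, 1] sum 9, len 3
add 1: [4, 4, 1, 1] sum 10, len 4
add 8: [4, 1, 1, 8] sum 14, len 4
add 8: [1, 8, 8] sum 17, len 3
add 2: [8, 2] sum 10, len 2
add 5: [8, 2, 5] sum 15, len 3
add 9: [2, 5, 9] sum 16, len 3
Longest length seen: 4.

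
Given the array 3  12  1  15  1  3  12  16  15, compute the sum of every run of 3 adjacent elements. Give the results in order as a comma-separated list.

[3, 12, 1] → sum 16
[12, 1, 15] → sum 28
[1, 15, 1] → sum 17
[15, 1, 3] → sum 19
[1, 3, 12] → sum 16
[3, 12, 16] → sum 31
[12, 16, 15] → sum 43

16, 28, 17, 19, 16, 31, 43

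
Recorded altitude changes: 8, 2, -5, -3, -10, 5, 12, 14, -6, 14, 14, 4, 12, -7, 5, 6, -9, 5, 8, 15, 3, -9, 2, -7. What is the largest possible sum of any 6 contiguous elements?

53

8 2 -5 -3 -10 5 → sum -3
2 -5 -3 -10 5 12 → sum 1
-5 -3 -10 5 12 14 → sum 13
-3 -10 5 12 14 -6 → sum 12
-10 5 12 14 -6 14 → sum 29
5 12 14 -6 14 14 → sum 53
12 14 -6 14 14 4 → sum 52
14 -6 14 14 4 12 → sum 52
-6 14 14 4 12 -7 → sum 31
14 14 4 12 -7 5 → sum 42
14 4 12 -7 5 6 → sum 34
4 12 -7 5 6 -9 → sum 11
12 -7 5 6 -9 5 → sum 12
-7 5 6 -9 5 8 → sum 8
5 6 -9 5 8 15 → sum 30
6 -9 5 8 15 3 → sum 28
-9 5 8 15 3 -9 → sum 13
5 8 15 3 -9 2 → sum 24
8 15 3 -9 2 -7 → sum 12
Largest of these is 53.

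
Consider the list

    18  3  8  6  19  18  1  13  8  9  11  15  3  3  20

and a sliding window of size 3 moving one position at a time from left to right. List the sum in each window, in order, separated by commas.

Sliding a size-3 window across the 15 values:
18 3 8 → sum 29
3 8 6 → sum 17
8 6 19 → sum 33
6 19 18 → sum 43
19 18 1 → sum 38
18 1 13 → sum 32
1 13 8 → sum 22
13 8 9 → sum 30
8 9 11 → sum 28
9 11 15 → sum 35
11 15 3 → sum 29
15 3 3 → sum 21
3 3 20 → sum 26

29, 17, 33, 43, 38, 32, 22, 30, 28, 35, 29, 21, 26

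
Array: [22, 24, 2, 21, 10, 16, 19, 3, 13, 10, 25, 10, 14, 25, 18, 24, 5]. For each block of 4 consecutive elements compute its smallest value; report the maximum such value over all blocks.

[22, 24, 2, 21] → min 2
[24, 2, 21, 10] → min 2
[2, 21, 10, 16] → min 2
[21, 10, 16, 19] → min 10
[10, 16, 19, 3] → min 3
[16, 19, 3, 13] → min 3
[19, 3, 13, 10] → min 3
[3, 13, 10, 25] → min 3
[13, 10, 25, 10] → min 10
[10, 25, 10, 14] → min 10
[25, 10, 14, 25] → min 10
[10, 14, 25, 18] → min 10
[14, 25, 18, 24] → min 14
[25, 18, 24, 5] → min 5
Maximum of these is 14.

14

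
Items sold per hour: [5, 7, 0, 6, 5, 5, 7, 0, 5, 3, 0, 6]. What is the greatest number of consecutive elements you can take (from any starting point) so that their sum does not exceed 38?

add 5: [5] sum 5, len 1
add 7: [5, 7] sum 12, len 2
add 0: [5, 7, 0] sum 12, len 3
add 6: [5, 7, 0, 6] sum 18, len 4
add 5: [5, 7, 0, 6, 5] sum 23, len 5
add 5: [5, 7, 0, 6, 5, 5] sum 28, len 6
add 7: [5, 7, 0, 6, 5, 5, 7] sum 35, len 7
add 0: [5, 7, 0, 6, 5, 5, 7, 0] sum 35, len 8
add 5: [7, 0, 6, 5, 5, 7, 0, 5] sum 35, len 8
add 3: [7, 0, 6, 5, 5, 7, 0, 5, 3] sum 38, len 9
add 0: [7, 0, 6, 5, 5, 7, 0, 5, 3, 0] sum 38, len 10
add 6: [0, 6, 5, 5, 7, 0, 5, 3, 0, 6] sum 37, len 10
Longest length seen: 10.

10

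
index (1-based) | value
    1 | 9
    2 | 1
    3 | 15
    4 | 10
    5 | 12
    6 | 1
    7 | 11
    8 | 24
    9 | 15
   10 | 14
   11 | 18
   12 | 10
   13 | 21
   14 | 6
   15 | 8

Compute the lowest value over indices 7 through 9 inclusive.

Elements at indices 7..9: 11, 24, 15
min(11, 24, 15) = 11

11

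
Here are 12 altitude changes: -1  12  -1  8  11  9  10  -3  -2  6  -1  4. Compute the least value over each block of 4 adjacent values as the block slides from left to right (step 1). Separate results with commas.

-1, -1, -1, 8, -3, -3, -3, -3, -2

-1 12 -1 8 → min -1
12 -1 8 11 → min -1
-1 8 11 9 → min -1
8 11 9 10 → min 8
11 9 10 -3 → min -3
9 10 -3 -2 → min -3
10 -3 -2 6 → min -3
-3 -2 6 -1 → min -3
-2 6 -1 4 → min -2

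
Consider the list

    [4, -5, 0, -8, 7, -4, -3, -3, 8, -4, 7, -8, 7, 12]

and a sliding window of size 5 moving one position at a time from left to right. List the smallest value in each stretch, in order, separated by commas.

-8, -8, -8, -8, -4, -4, -4, -8, -8, -8

4 -5 0 -8 7 → min -8
-5 0 -8 7 -4 → min -8
0 -8 7 -4 -3 → min -8
-8 7 -4 -3 -3 → min -8
7 -4 -3 -3 8 → min -4
-4 -3 -3 8 -4 → min -4
-3 -3 8 -4 7 → min -4
-3 8 -4 7 -8 → min -8
8 -4 7 -8 7 → min -8
-4 7 -8 7 12 → min -8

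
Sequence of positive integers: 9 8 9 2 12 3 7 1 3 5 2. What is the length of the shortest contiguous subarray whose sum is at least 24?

3

add 9: running sum 9 < 24
add 8: running sum 17 < 24
end 2: [9, 8, 9] sum 26, len 3
end 3: [9, 8, 9, 2] sum 28, len 4
end 4: [8, 9, 2, 12] sum 31, len 4
end 5: [9, 2, 12, 3] sum 26, len 4
end 6: [2, 12, 3, 7] sum 24, len 4
end 7: [2, 12, 3, 7, 1] sum 25, len 5
end 8: [12, 3, 7, 1, 3] sum 26, len 5
end 9: [12, 3, 7, 1, 3, 5] sum 31, len 6
end 10: [12, 3, 7, 1, 3, 5, 2] sum 33, len 7
Shortest qualifying length: 3.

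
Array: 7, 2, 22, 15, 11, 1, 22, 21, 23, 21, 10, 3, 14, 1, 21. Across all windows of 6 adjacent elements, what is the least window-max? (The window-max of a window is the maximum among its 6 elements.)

Each size-6 window and its max:
7 2 22 15 11 1 → max 22
2 22 15 11 1 22 → max 22
22 15 11 1 22 21 → max 22
15 11 1 22 21 23 → max 23
11 1 22 21 23 21 → max 23
1 22 21 23 21 10 → max 23
22 21 23 21 10 3 → max 23
21 23 21 10 3 14 → max 23
23 21 10 3 14 1 → max 23
21 10 3 14 1 21 → max 21
Least of these is 21.

21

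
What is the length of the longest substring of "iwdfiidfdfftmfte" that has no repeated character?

4

add i: [i] len 1
add w: [i, w] len 2
add d: [i, w, d] len 3
add f: [i, w, d, f] len 4
add i (repeat i, move left end past it): [w, d, f, i] len 4
add i (repeat i, move left end past it): [i] len 1
add d: [i, d] len 2
add f: [i, d, f] len 3
add d (repeat d, move left end past it): [f, d] len 2
add f (repeat f, move left end past it): [d, f] len 2
add f (repeat f, move left end past it): [f] len 1
add t: [f, t] len 2
add m: [f, t, m] len 3
add f (repeat f, move left end past it): [t, m, f] len 3
add t (repeat t, move left end past it): [m, f, t] len 3
add e: [m, f, t, e] len 4
Longest all-distinct length: 4.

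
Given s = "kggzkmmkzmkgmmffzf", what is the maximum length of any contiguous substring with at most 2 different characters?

4

Extend right; when distinct count exceeds 2, shrink from the left:
[k] 1 distinct, len 1
[k, g] 2 distinct, len 2
[k, g, g] 2 distinct, len 3
[g, g, z] 2 distinct, len 3
[z, k] 2 distinct, len 2
[k, m] 2 distinct, len 2
[k, m, m] 2 distinct, len 3
[k, m, m, k] 2 distinct, len 4
[k, z] 2 distinct, len 2
[z, m] 2 distinct, len 2
[m, k] 2 distinct, len 2
[k, g] 2 distinct, len 2
[g, m] 2 distinct, len 2
[g, m, m] 2 distinct, len 3
[m, m, f] 2 distinct, len 3
[m, m, f, f] 2 distinct, len 4
[f, f, z] 2 distinct, len 3
[f, f, z, f] 2 distinct, len 4
Longest length with ≤2 distinct: 4.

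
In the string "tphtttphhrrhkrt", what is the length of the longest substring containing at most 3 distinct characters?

add t: window [t] (1 distinct), len 1
add p: window [t, p] (2 distinct), len 2
add h: window [t, p, h] (3 distinct), len 3
add t: window [t, p, h, t] (3 distinct), len 4
add t: window [t, p, h, t, t] (3 distinct), len 5
add t: window [t, p, h, t, t, t] (3 distinct), len 6
add p: window [t, p, h, t, t, t, p] (3 distinct), len 7
add h: window [t, p, h, t, t, t, p, h] (3 distinct), len 8
add h: window [t, p, h, t, t, t, p, h, h] (3 distinct), len 9
add r: window [p, h, h, r] (3 distinct), len 4
add r: window [p, h, h, r, r] (3 distinct), len 5
add h: window [p, h, h, r, r, h] (3 distinct), len 6
add k: window [h, h, r, r, h, k] (3 distinct), len 6
add r: window [h, h, r, r, h, k, r] (3 distinct), len 7
add t: window [k, r, t] (3 distinct), len 3
Longest length with ≤3 distinct: 9.

9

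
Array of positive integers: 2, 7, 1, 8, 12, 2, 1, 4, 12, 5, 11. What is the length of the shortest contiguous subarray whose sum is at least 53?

Extend right; whenever the sum reaches 53, record the length and shrink from the left:
add 2: running sum 2 < 53
add 7: running sum 9 < 53
add 1: running sum 10 < 53
add 8: running sum 18 < 53
add 12: running sum 30 < 53
add 2: running sum 32 < 53
add 1: running sum 33 < 53
add 4: running sum 37 < 53
add 12: running sum 49 < 53
add 5: shortest ending here [2, 7, 1, 8, 12, 2, 1, 4, 12, 5] sum 54, len 10
add 11: shortest ending here [8, 12, 2, 1, 4, 12, 5, 11] sum 55, len 8
Shortest qualifying length: 8.

8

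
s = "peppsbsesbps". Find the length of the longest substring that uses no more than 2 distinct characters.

4

Extend right; when distinct count exceeds 2, shrink from the left:
add p: window [p] (1 distinct), len 1
add e: window [p, e] (2 distinct), len 2
add p: window [p, e, p] (2 distinct), len 3
add p: window [p, e, p, p] (2 distinct), len 4
add s: window [p, p, s] (2 distinct), len 3
add b: window [s, b] (2 distinct), len 2
add s: window [s, b, s] (2 distinct), len 3
add e: window [s, e] (2 distinct), len 2
add s: window [s, e, s] (2 distinct), len 3
add b: window [s, b] (2 distinct), len 2
add p: window [b, p] (2 distinct), len 2
add s: window [p, s] (2 distinct), len 2
Longest length with ≤2 distinct: 4.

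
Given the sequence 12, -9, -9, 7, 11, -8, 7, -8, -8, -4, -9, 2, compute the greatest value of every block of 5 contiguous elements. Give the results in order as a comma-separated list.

12, 11, 11, 11, 11, 7, 7, 2

12 -9 -9 7 11 → max 12
-9 -9 7 11 -8 → max 11
-9 7 11 -8 7 → max 11
7 11 -8 7 -8 → max 11
11 -8 7 -8 -8 → max 11
-8 7 -8 -8 -4 → max 7
7 -8 -8 -4 -9 → max 7
-8 -8 -4 -9 2 → max 2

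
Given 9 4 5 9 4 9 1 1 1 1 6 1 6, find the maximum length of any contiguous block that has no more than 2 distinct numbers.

7

[9] 1 distinct, len 1
[9, 4] 2 distinct, len 2
[4, 5] 2 distinct, len 2
[5, 9] 2 distinct, len 2
[9, 4] 2 distinct, len 2
[9, 4, 9] 2 distinct, len 3
[9, 1] 2 distinct, len 2
[9, 1, 1] 2 distinct, len 3
[9, 1, 1, 1] 2 distinct, len 4
[9, 1, 1, 1, 1] 2 distinct, len 5
[1, 1, 1, 1, 6] 2 distinct, len 5
[1, 1, 1, 1, 6, 1] 2 distinct, len 6
[1, 1, 1, 1, 6, 1, 6] 2 distinct, len 7
Longest length with ≤2 distinct: 7.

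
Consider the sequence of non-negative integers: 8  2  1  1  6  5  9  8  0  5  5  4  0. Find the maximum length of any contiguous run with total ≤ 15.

5

Extend to the right; shrink from the left whenever the sum exceeds 15:
add 8: [8] sum 8, len 1
add 2: [8, 2] sum 10, len 2
add 1: [8, 2, 1] sum 11, len 3
add 1: [8, 2, 1, 1] sum 12, len 4
add 6: [2, 1, 1, 6] sum 10, len 4
add 5: [2, 1, 1, 6, 5] sum 15, len 5
add 9: [5, 9] sum 14, len 2
add 8: [8] sum 8, len 1
add 0: [8, 0] sum 8, len 2
add 5: [8, 0, 5] sum 13, len 3
add 5: [0, 5, 5] sum 10, len 3
add 4: [0, 5, 5, 4] sum 14, len 4
add 0: [0, 5, 5, 4, 0] sum 14, len 5
Longest length seen: 5.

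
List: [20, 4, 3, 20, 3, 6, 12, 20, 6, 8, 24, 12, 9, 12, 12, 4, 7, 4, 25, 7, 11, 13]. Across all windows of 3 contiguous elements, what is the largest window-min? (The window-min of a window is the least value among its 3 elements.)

Each size-3 window and its min:
[20, 4, 3] → min 3
[4, 3, 20] → min 3
[3, 20, 3] → min 3
[20, 3, 6] → min 3
[3, 6, 12] → min 3
[6, 12, 20] → min 6
[12, 20, 6] → min 6
[20, 6, 8] → min 6
[6, 8, 24] → min 6
[8, 24, 12] → min 8
[24, 12, 9] → min 9
[12, 9, 12] → min 9
[9, 12, 12] → min 9
[12, 12, 4] → min 4
[12, 4, 7] → min 4
[4, 7, 4] → min 4
[7, 4, 25] → min 4
[4, 25, 7] → min 4
[25, 7, 11] → min 7
[7, 11, 13] → min 7
Largest of these is 9.

9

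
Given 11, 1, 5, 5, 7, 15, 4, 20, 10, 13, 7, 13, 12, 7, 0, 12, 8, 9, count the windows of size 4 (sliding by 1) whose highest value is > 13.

6

(11, 1, 5, 5) → max 11
(1, 5, 5, 7) → max 7
(5, 5, 7, 15) → max 15  > 13 ✓
(5, 7, 15, 4) → max 15  > 13 ✓
(7, 15, 4, 20) → max 20  > 13 ✓
(15, 4, 20, 10) → max 20  > 13 ✓
(4, 20, 10, 13) → max 20  > 13 ✓
(20, 10, 13, 7) → max 20  > 13 ✓
(10, 13, 7, 13) → max 13
(13, 7, 13, 12) → max 13
(7, 13, 12, 7) → max 13
(13, 12, 7, 0) → max 13
(12, 7, 0, 12) → max 12
(7, 0, 12, 8) → max 12
(0, 12, 8, 9) → max 12
6 windows satisfy the condition.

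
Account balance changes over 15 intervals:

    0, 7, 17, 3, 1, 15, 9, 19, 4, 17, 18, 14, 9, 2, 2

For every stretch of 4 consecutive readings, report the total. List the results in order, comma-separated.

27, 28, 36, 28, 44, 47, 49, 58, 53, 58, 43, 27

0 7 17 3 → sum 27
7 17 3 1 → sum 28
17 3 1 15 → sum 36
3 1 15 9 → sum 28
1 15 9 19 → sum 44
15 9 19 4 → sum 47
9 19 4 17 → sum 49
19 4 17 18 → sum 58
4 17 18 14 → sum 53
17 18 14 9 → sum 58
18 14 9 2 → sum 43
14 9 2 2 → sum 27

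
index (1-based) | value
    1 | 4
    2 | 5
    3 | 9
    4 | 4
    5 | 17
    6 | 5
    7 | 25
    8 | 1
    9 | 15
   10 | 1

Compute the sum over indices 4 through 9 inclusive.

Elements at indices 4..9: 4, 17, 5, 25, 1, 15
sum(4, 17, 5, 25, 1, 15) = 67

67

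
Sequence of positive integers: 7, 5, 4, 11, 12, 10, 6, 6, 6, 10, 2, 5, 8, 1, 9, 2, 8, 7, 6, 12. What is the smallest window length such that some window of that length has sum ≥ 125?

18

Extend right; whenever the sum reaches 125, record the length and shrink from the left:
add 7: running sum 7 < 125
add 5: running sum 12 < 125
add 4: running sum 16 < 125
add 11: running sum 27 < 125
add 12: running sum 39 < 125
add 10: running sum 49 < 125
add 6: running sum 55 < 125
add 6: running sum 61 < 125
add 6: running sum 67 < 125
add 10: running sum 77 < 125
add 2: running sum 79 < 125
add 5: running sum 84 < 125
add 8: running sum 92 < 125
add 1: running sum 93 < 125
add 9: running sum 102 < 125
add 2: running sum 104 < 125
add 8: running sum 112 < 125
add 7: running sum 119 < 125
end 18: [7, 5, 4, 11, 12, 10, 6, 6, 6, 10, 2, 5, 8, 1, 9, 2, 8, 7, 6] sum 125, len 19
end 19: [4, 11, 12, 10, 6, 6, 6, 10, 2, 5, 8, 1, 9, 2, 8, 7, 6, 12] sum 125, len 18
Shortest qualifying length: 18.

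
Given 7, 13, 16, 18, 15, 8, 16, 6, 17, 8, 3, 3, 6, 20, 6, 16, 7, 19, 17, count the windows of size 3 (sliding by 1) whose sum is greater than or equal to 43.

[7, 13, 16] → sum 36
[13, 16, 18] → sum 47  ≥ 43 ✓
[16, 18, 15] → sum 49  ≥ 43 ✓
[18, 15, 8] → sum 41
[15, 8, 16] → sum 39
[8, 16, 6] → sum 30
[16, 6, 17] → sum 39
[6, 17, 8] → sum 31
[17, 8, 3] → sum 28
[8, 3, 3] → sum 14
[3, 3, 6] → sum 12
[3, 6, 20] → sum 29
[6, 20, 6] → sum 32
[20, 6, 16] → sum 42
[6, 16, 7] → sum 29
[16, 7, 19] → sum 42
[7, 19, 17] → sum 43  ≥ 43 ✓
3 windows satisfy the condition.

3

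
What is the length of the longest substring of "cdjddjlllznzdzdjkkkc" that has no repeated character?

[c] len 1
[c, d] len 2
[c, d, j] len 3
[j, d] len 2
[d] len 1
[d, j] len 2
[d, j, l] len 3
[l] len 1
[l] len 1
[l, z] len 2
[l, z, n] len 3
[n, z] len 2
[n, z, d] len 3
[d, z] len 2
[z, d] len 2
[z, d, j] len 3
[z, d, j, k] len 4
[k] len 1
[k] len 1
[k, c] len 2
Longest all-distinct length: 4.

4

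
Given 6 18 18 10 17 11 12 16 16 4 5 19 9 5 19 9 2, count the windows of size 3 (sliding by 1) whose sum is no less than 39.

(6, 18, 18) → sum 42  ≥ 39 ✓
(18, 18, 10) → sum 46  ≥ 39 ✓
(18, 10, 17) → sum 45  ≥ 39 ✓
(10, 17, 11) → sum 38
(17, 11, 12) → sum 40  ≥ 39 ✓
(11, 12, 16) → sum 39  ≥ 39 ✓
(12, 16, 16) → sum 44  ≥ 39 ✓
(16, 16, 4) → sum 36
(16, 4, 5) → sum 25
(4, 5, 19) → sum 28
(5, 19, 9) → sum 33
(19, 9, 5) → sum 33
(9, 5, 19) → sum 33
(5, 19, 9) → sum 33
(19, 9, 2) → sum 30
6 windows satisfy the condition.

6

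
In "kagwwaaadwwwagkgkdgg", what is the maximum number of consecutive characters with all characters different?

add k: [k] len 1
add a: [k, a] len 2
add g: [k, a, g] len 3
add w: [k, a, g, w] len 4
add w (repeat w, move left end past it): [w] len 1
add a: [w, a] len 2
add a (repeat a, move left end past it): [a] len 1
add a (repeat a, move left end past it): [a] len 1
add d: [a, d] len 2
add w: [a, d, w] len 3
add w (repeat w, move left end past it): [w] len 1
add w (repeat w, move left end past it): [w] len 1
add a: [w, a] len 2
add g: [w, a, g] len 3
add k: [w, a, g, k] len 4
add g (repeat g, move left end past it): [k, g] len 2
add k (repeat k, move left end past it): [g, k] len 2
add d: [g, k, d] len 3
add g (repeat g, move left end past it): [k, d, g] len 3
add g (repeat g, move left end past it): [g] len 1
Longest all-distinct length: 4.

4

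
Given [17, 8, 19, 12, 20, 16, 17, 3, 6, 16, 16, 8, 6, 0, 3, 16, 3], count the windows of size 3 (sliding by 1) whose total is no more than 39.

17 8 19 → sum 44
8 19 12 → sum 39  ≤ 39 ✓
19 12 20 → sum 51
12 20 16 → sum 48
20 16 17 → sum 53
16 17 3 → sum 36  ≤ 39 ✓
17 3 6 → sum 26  ≤ 39 ✓
3 6 16 → sum 25  ≤ 39 ✓
6 16 16 → sum 38  ≤ 39 ✓
16 16 8 → sum 40
16 8 6 → sum 30  ≤ 39 ✓
8 6 0 → sum 14  ≤ 39 ✓
6 0 3 → sum 9  ≤ 39 ✓
0 3 16 → sum 19  ≤ 39 ✓
3 16 3 → sum 22  ≤ 39 ✓
10 windows satisfy the condition.

10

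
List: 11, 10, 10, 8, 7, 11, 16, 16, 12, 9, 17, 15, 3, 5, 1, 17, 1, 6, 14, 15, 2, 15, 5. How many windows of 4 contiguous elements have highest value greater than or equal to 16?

12

11 10 10 8 → max 11
10 10 8 7 → max 10
10 8 7 11 → max 11
8 7 11 16 → max 16  ≥ 16 ✓
7 11 16 16 → max 16  ≥ 16 ✓
11 16 16 12 → max 16  ≥ 16 ✓
16 16 12 9 → max 16  ≥ 16 ✓
16 12 9 17 → max 17  ≥ 16 ✓
12 9 17 15 → max 17  ≥ 16 ✓
9 17 15 3 → max 17  ≥ 16 ✓
17 15 3 5 → max 17  ≥ 16 ✓
15 3 5 1 → max 15
3 5 1 17 → max 17  ≥ 16 ✓
5 1 17 1 → max 17  ≥ 16 ✓
1 17 1 6 → max 17  ≥ 16 ✓
17 1 6 14 → max 17  ≥ 16 ✓
1 6 14 15 → max 15
6 14 15 2 → max 15
14 15 2 15 → max 15
15 2 15 5 → max 15
12 windows satisfy the condition.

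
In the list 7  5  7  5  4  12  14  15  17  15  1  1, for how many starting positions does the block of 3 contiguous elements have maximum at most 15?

7

7 5 7 → max 7  ≤ 15 ✓
5 7 5 → max 7  ≤ 15 ✓
7 5 4 → max 7  ≤ 15 ✓
5 4 12 → max 12  ≤ 15 ✓
4 12 14 → max 14  ≤ 15 ✓
12 14 15 → max 15  ≤ 15 ✓
14 15 17 → max 17
15 17 15 → max 17
17 15 1 → max 17
15 1 1 → max 15  ≤ 15 ✓
7 windows satisfy the condition.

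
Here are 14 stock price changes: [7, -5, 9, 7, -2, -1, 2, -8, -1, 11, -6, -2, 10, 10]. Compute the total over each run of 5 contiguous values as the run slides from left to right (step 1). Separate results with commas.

16, 8, 15, -2, -10, 3, -2, -6, 12, 23

Sliding a size-5 window across the 14 values:
(7, -5, 9, 7, -2) → sum 16
(-5, 9, 7, -2, -1) → sum 8
(9, 7, -2, -1, 2) → sum 15
(7, -2, -1, 2, -8) → sum -2
(-2, -1, 2, -8, -1) → sum -10
(-1, 2, -8, -1, 11) → sum 3
(2, -8, -1, 11, -6) → sum -2
(-8, -1, 11, -6, -2) → sum -6
(-1, 11, -6, -2, 10) → sum 12
(11, -6, -2, 10, 10) → sum 23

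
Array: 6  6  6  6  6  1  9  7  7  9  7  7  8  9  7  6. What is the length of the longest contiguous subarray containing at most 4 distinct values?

12

Extend right; when distinct count exceeds 4, shrink from the left:
add 6: window [6] (1 distinct), len 1
add 6: window [6, 6] (1 distinct), len 2
add 6: window [6, 6, 6] (1 distinct), len 3
add 6: window [6, 6, 6, 6] (1 distinct), len 4
add 6: window [6, 6, 6, 6, 6] (1 distinct), len 5
add 1: window [6, 6, 6, 6, 6, 1] (2 distinct), len 6
add 9: window [6, 6, 6, 6, 6, 1, 9] (3 distinct), len 7
add 7: window [6, 6, 6, 6, 6, 1, 9, 7] (4 distinct), len 8
add 7: window [6, 6, 6, 6, 6, 1, 9, 7, 7] (4 distinct), len 9
add 9: window [6, 6, 6, 6, 6, 1, 9, 7, 7, 9] (4 distinct), len 10
add 7: window [6, 6, 6, 6, 6, 1, 9, 7, 7, 9, 7] (4 distinct), len 11
add 7: window [6, 6, 6, 6, 6, 1, 9, 7, 7, 9, 7, 7] (4 distinct), len 12
add 8: window [1, 9, 7, 7, 9, 7, 7, 8] (4 distinct), len 8
add 9: window [1, 9, 7, 7, 9, 7, 7, 8, 9] (4 distinct), len 9
add 7: window [1, 9, 7, 7, 9, 7, 7, 8, 9, 7] (4 distinct), len 10
add 6: window [9, 7, 7, 9, 7, 7, 8, 9, 7, 6] (4 distinct), len 10
Longest length with ≤4 distinct: 12.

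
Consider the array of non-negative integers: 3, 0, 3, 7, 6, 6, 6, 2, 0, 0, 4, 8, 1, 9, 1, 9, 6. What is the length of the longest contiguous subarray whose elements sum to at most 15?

[3] sum 3 len 1
[3, 0] sum 3 len 2
[3, 0, 3] sum 6 len 3
[3, 0, 3, 7] sum 13 len 4
[7, 6] sum 13 len 2
[6, 6] sum 12 len 2
[6, 6] sum 12 len 2
[6, 6, 2] sum 14 len 3
[6, 6, 2, 0] sum 14 len 4
[6, 6, 2, 0, 0] sum 14 len 5
[6, 2, 0, 0, 4] sum 12 len 5
[2, 0, 0, 4, 8] sum 14 len 5
[2, 0, 0, 4, 8, 1] sum 15 len 6
[1, 9] sum 10 len 2
[1, 9, 1] sum 11 len 3
[1, 9] sum 10 len 2
[9, 6] sum 15 len 2
Longest length seen: 6.

6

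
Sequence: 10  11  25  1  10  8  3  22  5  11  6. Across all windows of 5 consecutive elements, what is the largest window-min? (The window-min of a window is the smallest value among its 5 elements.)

10 11 25 1 10 → min 1
11 25 1 10 8 → min 1
25 1 10 8 3 → min 1
1 10 8 3 22 → min 1
10 8 3 22 5 → min 3
8 3 22 5 11 → min 3
3 22 5 11 6 → min 3
Largest of these is 3.

3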